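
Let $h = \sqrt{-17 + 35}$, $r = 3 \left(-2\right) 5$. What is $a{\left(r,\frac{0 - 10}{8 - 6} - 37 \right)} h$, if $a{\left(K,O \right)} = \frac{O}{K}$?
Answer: $\frac{21 \sqrt{2}}{5} \approx 5.9397$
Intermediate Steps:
$r = -30$ ($r = \left(-6\right) 5 = -30$)
$h = 3 \sqrt{2}$ ($h = \sqrt{18} = 3 \sqrt{2} \approx 4.2426$)
$a{\left(r,\frac{0 - 10}{8 - 6} - 37 \right)} h = \frac{\frac{0 - 10}{8 - 6} - 37}{-30} \cdot 3 \sqrt{2} = \left(- \frac{10}{2} - 37\right) \left(- \frac{1}{30}\right) 3 \sqrt{2} = \left(\left(-10\right) \frac{1}{2} - 37\right) \left(- \frac{1}{30}\right) 3 \sqrt{2} = \left(-5 - 37\right) \left(- \frac{1}{30}\right) 3 \sqrt{2} = \left(-42\right) \left(- \frac{1}{30}\right) 3 \sqrt{2} = \frac{7 \cdot 3 \sqrt{2}}{5} = \frac{21 \sqrt{2}}{5}$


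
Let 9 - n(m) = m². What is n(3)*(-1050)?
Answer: 0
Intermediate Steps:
n(m) = 9 - m²
n(3)*(-1050) = (9 - 1*3²)*(-1050) = (9 - 1*9)*(-1050) = (9 - 9)*(-1050) = 0*(-1050) = 0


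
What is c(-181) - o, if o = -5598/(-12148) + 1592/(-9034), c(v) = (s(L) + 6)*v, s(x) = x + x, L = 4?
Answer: -69531285951/27436258 ≈ -2534.3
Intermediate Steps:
s(x) = 2*x
c(v) = 14*v (c(v) = (2*4 + 6)*v = (8 + 6)*v = 14*v)
o = 7808179/27436258 (o = -5598*(-1/12148) + 1592*(-1/9034) = 2799/6074 - 796/4517 = 7808179/27436258 ≈ 0.28459)
c(-181) - o = 14*(-181) - 1*7808179/27436258 = -2534 - 7808179/27436258 = -69531285951/27436258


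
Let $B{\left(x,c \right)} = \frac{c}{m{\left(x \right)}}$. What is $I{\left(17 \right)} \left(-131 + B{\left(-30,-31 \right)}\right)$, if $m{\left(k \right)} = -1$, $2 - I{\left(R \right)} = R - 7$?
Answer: $800$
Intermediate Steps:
$I{\left(R \right)} = 9 - R$ ($I{\left(R \right)} = 2 - \left(R - 7\right) = 2 - \left(-7 + R\right) = 9 - R$)
$B{\left(x,c \right)} = - c$ ($B{\left(x,c \right)} = \frac{c}{-1} = c \left(-1\right) = - c$)
$I{\left(17 \right)} \left(-131 + B{\left(-30,-31 \right)}\right) = \left(9 - 17\right) \left(-131 - -31\right) = \left(9 - 17\right) \left(-131 + 31\right) = \left(-8\right) \left(-100\right) = 800$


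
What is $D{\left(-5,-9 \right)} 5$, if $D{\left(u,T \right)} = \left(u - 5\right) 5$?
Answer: $-250$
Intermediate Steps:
$D{\left(u,T \right)} = -25 + 5 u$ ($D{\left(u,T \right)} = \left(-5 + u\right) 5 = -25 + 5 u$)
$D{\left(-5,-9 \right)} 5 = \left(-25 + 5 \left(-5\right)\right) 5 = \left(-25 - 25\right) 5 = \left(-50\right) 5 = -250$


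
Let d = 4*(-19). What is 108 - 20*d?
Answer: 1628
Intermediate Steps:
d = -76
108 - 20*d = 108 - 20*(-76) = 108 + 1520 = 1628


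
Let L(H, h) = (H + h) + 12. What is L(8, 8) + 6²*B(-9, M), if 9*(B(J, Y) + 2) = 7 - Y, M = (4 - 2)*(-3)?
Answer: 8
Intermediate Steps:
L(H, h) = 12 + H + h
M = -6 (M = 2*(-3) = -6)
B(J, Y) = -11/9 - Y/9 (B(J, Y) = -2 + (7 - Y)/9 = -2 + (7/9 - Y/9) = -11/9 - Y/9)
L(8, 8) + 6²*B(-9, M) = (12 + 8 + 8) + 6²*(-11/9 - ⅑*(-6)) = 28 + 36*(-11/9 + ⅔) = 28 + 36*(-5/9) = 28 - 20 = 8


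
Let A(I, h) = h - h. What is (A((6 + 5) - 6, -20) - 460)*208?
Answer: -95680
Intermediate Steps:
A(I, h) = 0
(A((6 + 5) - 6, -20) - 460)*208 = (0 - 460)*208 = -460*208 = -95680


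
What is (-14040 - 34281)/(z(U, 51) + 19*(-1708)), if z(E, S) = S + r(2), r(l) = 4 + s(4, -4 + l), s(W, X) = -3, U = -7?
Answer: 5369/3600 ≈ 1.4914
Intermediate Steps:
r(l) = 1 (r(l) = 4 - 3 = 1)
z(E, S) = 1 + S (z(E, S) = S + 1 = 1 + S)
(-14040 - 34281)/(z(U, 51) + 19*(-1708)) = (-14040 - 34281)/((1 + 51) + 19*(-1708)) = -48321/(52 - 32452) = -48321/(-32400) = -48321*(-1/32400) = 5369/3600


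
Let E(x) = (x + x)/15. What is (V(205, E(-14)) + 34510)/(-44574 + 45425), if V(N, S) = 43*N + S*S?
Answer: 9748909/191475 ≈ 50.915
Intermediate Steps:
E(x) = 2*x/15 (E(x) = (2*x)/15 = 2*x/15)
V(N, S) = S² + 43*N (V(N, S) = 43*N + S² = S² + 43*N)
(V(205, E(-14)) + 34510)/(-44574 + 45425) = ((((2/15)*(-14))² + 43*205) + 34510)/(-44574 + 45425) = (((-28/15)² + 8815) + 34510)/851 = ((784/225 + 8815) + 34510)*(1/851) = (1984159/225 + 34510)*(1/851) = (9748909/225)*(1/851) = 9748909/191475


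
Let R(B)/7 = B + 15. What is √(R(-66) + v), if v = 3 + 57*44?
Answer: √2154 ≈ 46.411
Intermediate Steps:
v = 2511 (v = 3 + 2508 = 2511)
R(B) = 105 + 7*B (R(B) = 7*(B + 15) = 7*(15 + B) = 105 + 7*B)
√(R(-66) + v) = √((105 + 7*(-66)) + 2511) = √((105 - 462) + 2511) = √(-357 + 2511) = √2154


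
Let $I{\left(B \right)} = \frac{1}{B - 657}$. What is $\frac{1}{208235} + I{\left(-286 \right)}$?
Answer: $- \frac{207292}{196365605} \approx -0.0010556$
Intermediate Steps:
$I{\left(B \right)} = \frac{1}{-657 + B}$
$\frac{1}{208235} + I{\left(-286 \right)} = \frac{1}{208235} + \frac{1}{-657 - 286} = \frac{1}{208235} + \frac{1}{-943} = \frac{1}{208235} - \frac{1}{943} = - \frac{207292}{196365605}$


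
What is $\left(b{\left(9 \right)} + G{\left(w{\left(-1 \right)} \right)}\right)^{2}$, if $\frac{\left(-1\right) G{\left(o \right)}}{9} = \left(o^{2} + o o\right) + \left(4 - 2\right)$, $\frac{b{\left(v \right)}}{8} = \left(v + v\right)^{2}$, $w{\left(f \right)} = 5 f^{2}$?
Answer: $4511376$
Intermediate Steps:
$b{\left(v \right)} = 32 v^{2}$ ($b{\left(v \right)} = 8 \left(v + v\right)^{2} = 8 \left(2 v\right)^{2} = 8 \cdot 4 v^{2} = 32 v^{2}$)
$G{\left(o \right)} = -18 - 18 o^{2}$ ($G{\left(o \right)} = - 9 \left(\left(o^{2} + o o\right) + \left(4 - 2\right)\right) = - 9 \left(\left(o^{2} + o^{2}\right) + 2\right) = - 9 \left(2 o^{2} + 2\right) = - 9 \left(2 + 2 o^{2}\right) = -18 - 18 o^{2}$)
$\left(b{\left(9 \right)} + G{\left(w{\left(-1 \right)} \right)}\right)^{2} = \left(32 \cdot 9^{2} - \left(18 + 18 \left(5 \left(-1\right)^{2}\right)^{2}\right)\right)^{2} = \left(32 \cdot 81 - \left(18 + 18 \left(5 \cdot 1\right)^{2}\right)\right)^{2} = \left(2592 - \left(18 + 18 \cdot 5^{2}\right)\right)^{2} = \left(2592 - 468\right)^{2} = 2124^{2} = 4511376$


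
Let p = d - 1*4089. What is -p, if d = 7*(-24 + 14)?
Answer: 4159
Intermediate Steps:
d = -70 (d = 7*(-10) = -70)
p = -4159 (p = -70 - 1*4089 = -70 - 4089 = -4159)
-p = -1*(-4159) = 4159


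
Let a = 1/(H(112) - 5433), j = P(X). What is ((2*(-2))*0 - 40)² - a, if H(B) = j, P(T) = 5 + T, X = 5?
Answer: 8676801/5423 ≈ 1600.0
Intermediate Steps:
j = 10 (j = 5 + 5 = 10)
H(B) = 10
a = -1/5423 (a = 1/(10 - 5433) = 1/(-5423) = -1/5423 ≈ -0.00018440)
((2*(-2))*0 - 40)² - a = ((2*(-2))*0 - 40)² - 1*(-1/5423) = (-4*0 - 40)² + 1/5423 = (0 - 40)² + 1/5423 = (-40)² + 1/5423 = 1600 + 1/5423 = 8676801/5423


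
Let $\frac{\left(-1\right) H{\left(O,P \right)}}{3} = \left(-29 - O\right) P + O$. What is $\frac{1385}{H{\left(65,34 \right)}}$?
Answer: $\frac{1385}{9393} \approx 0.14745$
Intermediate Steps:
$H{\left(O,P \right)} = - 3 O - 3 P \left(-29 - O\right)$ ($H{\left(O,P \right)} = - 3 \left(\left(-29 - O\right) P + O\right) = - 3 \left(P \left(-29 - O\right) + O\right) = - 3 \left(O + P \left(-29 - O\right)\right) = - 3 O - 3 P \left(-29 - O\right)$)
$\frac{1385}{H{\left(65,34 \right)}} = \frac{1385}{\left(-3\right) 65 + 87 \cdot 34 + 3 \cdot 65 \cdot 34} = \frac{1385}{-195 + 2958 + 6630} = \frac{1385}{9393}$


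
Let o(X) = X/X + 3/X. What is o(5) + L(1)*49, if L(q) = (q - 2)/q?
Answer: -237/5 ≈ -47.400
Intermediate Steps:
o(X) = 1 + 3/X
L(q) = (-2 + q)/q
o(5) + L(1)*49 = (3 + 5)/5 + ((-2 + 1)/1)*49 = (1/5)*8 + (1*(-1))*49 = 8/5 - 1*49 = 8/5 - 49 = -237/5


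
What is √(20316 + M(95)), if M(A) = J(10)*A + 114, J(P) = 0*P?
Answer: 3*√2270 ≈ 142.93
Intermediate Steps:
J(P) = 0
M(A) = 114 (M(A) = 0*A + 114 = 0 + 114 = 114)
√(20316 + M(95)) = √(20316 + 114) = √20430 = 3*√2270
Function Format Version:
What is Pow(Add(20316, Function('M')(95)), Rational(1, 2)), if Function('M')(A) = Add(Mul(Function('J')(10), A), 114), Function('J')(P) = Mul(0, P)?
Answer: Mul(3, Pow(2270, Rational(1, 2))) ≈ 142.93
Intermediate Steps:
Function('J')(P) = 0
Function('M')(A) = 114 (Function('M')(A) = Add(Mul(0, A), 114) = Add(0, 114) = 114)
Pow(Add(20316, Function('M')(95)), Rational(1, 2)) = Pow(Add(20316, 114), Rational(1, 2)) = Pow(20430, Rational(1, 2)) = Mul(3, Pow(2270, Rational(1, 2)))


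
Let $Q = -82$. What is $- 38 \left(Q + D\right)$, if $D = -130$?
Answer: $8056$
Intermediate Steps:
$- 38 \left(Q + D\right) = - 38 \left(-82 - 130\right) = \left(-38\right) \left(-212\right) = 8056$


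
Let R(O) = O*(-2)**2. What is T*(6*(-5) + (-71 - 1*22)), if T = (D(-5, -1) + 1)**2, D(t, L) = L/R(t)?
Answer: -54243/400 ≈ -135.61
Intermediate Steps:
R(O) = 4*O (R(O) = O*4 = 4*O)
D(t, L) = L/(4*t) (D(t, L) = L/((4*t)) = L*(1/(4*t)) = L/(4*t))
T = 441/400 (T = ((1/4)*(-1)/(-5) + 1)**2 = ((1/4)*(-1)*(-1/5) + 1)**2 = (1/20 + 1)**2 = (21/20)**2 = 441/400 ≈ 1.1025)
T*(6*(-5) + (-71 - 1*22)) = 441*(6*(-5) + (-71 - 1*22))/400 = 441*(-30 + (-71 - 22))/400 = 441*(-30 - 93)/400 = (441/400)*(-123) = -54243/400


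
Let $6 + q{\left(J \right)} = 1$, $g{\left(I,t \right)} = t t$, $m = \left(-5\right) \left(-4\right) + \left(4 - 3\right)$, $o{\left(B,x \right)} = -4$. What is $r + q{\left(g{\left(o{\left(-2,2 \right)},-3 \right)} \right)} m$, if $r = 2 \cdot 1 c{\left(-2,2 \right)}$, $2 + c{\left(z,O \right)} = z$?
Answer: $-113$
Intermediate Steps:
$c{\left(z,O \right)} = -2 + z$
$m = 21$ ($m = 20 + 1 = 21$)
$g{\left(I,t \right)} = t^{2}$
$q{\left(J \right)} = -5$ ($q{\left(J \right)} = -6 + 1 = -5$)
$r = -8$ ($r = 2 \cdot 1 \left(-2 - 2\right) = 2 \left(-4\right) = -8$)
$r + q{\left(g{\left(o{\left(-2,2 \right)},-3 \right)} \right)} m = -8 - 105 = -113$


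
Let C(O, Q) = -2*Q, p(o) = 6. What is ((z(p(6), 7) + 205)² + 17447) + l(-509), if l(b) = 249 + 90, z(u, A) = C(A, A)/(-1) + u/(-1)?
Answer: 63155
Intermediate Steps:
z(u, A) = -u + 2*A (z(u, A) = -2*A/(-1) + u/(-1) = -2*A*(-1) + u*(-1) = 2*A - u = -u + 2*A)
l(b) = 339
((z(p(6), 7) + 205)² + 17447) + l(-509) = (((-1*6 + 2*7) + 205)² + 17447) + 339 = (((-6 + 14) + 205)² + 17447) + 339 = ((8 + 205)² + 17447) + 339 = (213² + 17447) + 339 = (45369 + 17447) + 339 = 62816 + 339 = 63155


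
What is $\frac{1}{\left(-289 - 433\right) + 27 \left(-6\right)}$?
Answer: $- \frac{1}{884} \approx -0.0011312$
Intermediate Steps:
$\frac{1}{\left(-289 - 433\right) + 27 \left(-6\right)} = \frac{1}{-722 - 162} = \frac{1}{-884} = - \frac{1}{884}$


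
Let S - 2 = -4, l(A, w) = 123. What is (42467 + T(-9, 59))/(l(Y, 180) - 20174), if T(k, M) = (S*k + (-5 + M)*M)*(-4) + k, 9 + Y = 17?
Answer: -29642/20051 ≈ -1.4783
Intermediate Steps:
Y = 8 (Y = -9 + 17 = 8)
S = -2 (S = 2 - 4 = -2)
T(k, M) = 9*k - 4*M*(-5 + M) (T(k, M) = (-2*k + (-5 + M)*M)*(-4) + k = (-2*k + M*(-5 + M))*(-4) + k = (8*k - 4*M*(-5 + M)) + k = 9*k - 4*M*(-5 + M))
(42467 + T(-9, 59))/(l(Y, 180) - 20174) = (42467 + (-4*59² + 9*(-9) + 20*59))/(123 - 20174) = (42467 + (-4*3481 - 81 + 1180))/(-20051) = (42467 + (-13924 - 81 + 1180))*(-1/20051) = (42467 - 12825)*(-1/20051) = 29642*(-1/20051) = -29642/20051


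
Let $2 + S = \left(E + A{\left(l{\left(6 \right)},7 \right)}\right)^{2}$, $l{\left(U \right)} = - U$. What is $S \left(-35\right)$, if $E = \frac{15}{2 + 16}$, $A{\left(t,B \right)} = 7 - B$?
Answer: $\frac{1645}{36} \approx 45.694$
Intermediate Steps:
$E = \frac{5}{6}$ ($E = \frac{15}{18} = 15 \cdot \frac{1}{18} = \frac{5}{6} \approx 0.83333$)
$S = - \frac{47}{36}$ ($S = -2 + \left(\frac{5}{6} + \left(7 - 7\right)\right)^{2} = -2 + \left(\frac{5}{6} + 0\right)^{2} = -2 + \left(\frac{5}{6}\right)^{2} = -2 + \frac{25}{36} = - \frac{47}{36} \approx -1.3056$)
$S \left(-35\right) = \left(- \frac{47}{36}\right) \left(-35\right) = \frac{1645}{36}$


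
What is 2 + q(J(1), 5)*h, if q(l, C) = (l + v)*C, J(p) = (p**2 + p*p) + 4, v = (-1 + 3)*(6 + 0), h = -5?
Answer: -448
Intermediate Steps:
v = 12 (v = 2*6 = 12)
J(p) = 4 + 2*p**2 (J(p) = (p**2 + p**2) + 4 = 2*p**2 + 4 = 4 + 2*p**2)
q(l, C) = C*(12 + l) (q(l, C) = (l + 12)*C = (12 + l)*C = C*(12 + l))
2 + q(J(1), 5)*h = 2 + (5*(12 + (4 + 2*1**2)))*(-5) = 2 + (5*(12 + (4 + 2*1)))*(-5) = 2 + (5*(12 + (4 + 2)))*(-5) = 2 + (5*(12 + 6))*(-5) = 2 + (5*18)*(-5) = 2 + 90*(-5) = 2 - 450 = -448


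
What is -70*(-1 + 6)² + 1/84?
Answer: -146999/84 ≈ -1750.0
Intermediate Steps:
-70*(-1 + 6)² + 1/84 = -70*5² + 1/84 = -70*25 + 1/84 = -1750 + 1/84 = -146999/84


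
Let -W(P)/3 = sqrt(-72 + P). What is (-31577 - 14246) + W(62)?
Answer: -45823 - 3*I*sqrt(10) ≈ -45823.0 - 9.4868*I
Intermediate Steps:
W(P) = -3*sqrt(-72 + P)
(-31577 - 14246) + W(62) = (-31577 - 14246) - 3*sqrt(-72 + 62) = -45823 - 3*I*sqrt(10)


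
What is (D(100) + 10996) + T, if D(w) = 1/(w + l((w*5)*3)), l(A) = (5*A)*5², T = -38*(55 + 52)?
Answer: 1300068001/187600 ≈ 6930.0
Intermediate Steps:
T = -4066 (T = -38*107 = -4066)
l(A) = 125*A (l(A) = (5*A)*25 = 125*A)
D(w) = 1/(1876*w) (D(w) = 1/(w + 125*((w*5)*3)) = 1/(w + 125*((5*w)*3)) = 1/(w + 125*(15*w)) = 1/(w + 1875*w) = 1/(1876*w))
(D(100) + 10996) + T = ((1/1876)/100 + 10996) - 4066 = ((1/1876)*(1/100) + 10996) - 4066 = (1/187600 + 10996) - 4066 = 2062849601/187600 - 4066 = 1300068001/187600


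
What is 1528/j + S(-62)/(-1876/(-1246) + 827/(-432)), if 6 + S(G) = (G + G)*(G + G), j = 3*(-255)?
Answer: -90419503784/2404395 ≈ -37606.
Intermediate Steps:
j = -765
S(G) = -6 + 4*G² (S(G) = -6 + (G + G)*(G + G) = -6 + (2*G)*(2*G) = -6 + 4*G²)
1528/j + S(-62)/(-1876/(-1246) + 827/(-432)) = 1528/(-765) + (-6 + 4*(-62)²)/(-1876/(-1246) + 827/(-432)) = 1528*(-1/765) + (-6 + 4*3844)/(-1876*(-1/1246) + 827*(-1/432)) = -1528/765 + (-6 + 15376)/(134/89 - 827/432) = -1528/765 + 15370/(-15715/38448) = -1528/765 + 15370*(-38448/15715) = -1528/765 - 118189152/3143 = -90419503784/2404395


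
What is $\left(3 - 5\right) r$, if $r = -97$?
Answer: $194$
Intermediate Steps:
$\left(3 - 5\right) r = \left(3 - 5\right) \left(-97\right) = \left(-2\right) \left(-97\right) = 194$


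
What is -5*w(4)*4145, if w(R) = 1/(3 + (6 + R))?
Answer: -20725/13 ≈ -1594.2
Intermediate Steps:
w(R) = 1/(9 + R)
-5*w(4)*4145 = -5/(9 + 4)*4145 = -5/13*4145 = -20725/13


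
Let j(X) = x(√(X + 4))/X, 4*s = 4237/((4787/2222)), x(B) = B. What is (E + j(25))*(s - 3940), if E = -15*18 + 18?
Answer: 4159795878/4787 - 33014253*√29/239350 ≈ 8.6824e+5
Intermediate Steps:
E = -252 (E = -270 + 18 = -252)
s = 4707307/9574 (s = (4237/((4787/2222)))/4 = (4237/((4787*(1/2222))))/4 = (4237/(4787/2222))/4 = (4237*(2222/4787))/4 = (¼)*(9414614/4787) = 4707307/9574 ≈ 491.68)
j(X) = √(4 + X)/X (j(X) = √(X + 4)/X = √(4 + X)/X)
(E + j(25))*(s - 3940) = (-252 + √(4 + 25)/25)*(4707307/9574 - 3940) = (-252 + √29/25)*(-33014253/9574) = 4159795878/4787 - 33014253*√29/239350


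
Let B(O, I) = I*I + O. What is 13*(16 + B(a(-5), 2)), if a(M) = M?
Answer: 195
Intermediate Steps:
B(O, I) = O + I² (B(O, I) = I² + O = O + I²)
13*(16 + B(a(-5), 2)) = 13*(16 + (-5 + 2²)) = 13*(16 + (-5 + 4)) = 13*(16 - 1) = 13*15 = 195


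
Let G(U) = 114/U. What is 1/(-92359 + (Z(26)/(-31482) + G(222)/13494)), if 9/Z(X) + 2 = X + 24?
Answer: -13971795552/1290421064938685 ≈ -1.0827e-5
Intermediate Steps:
Z(X) = 9/(22 + X) (Z(X) = 9/(-2 + (X + 24)) = 9/(-2 + (24 + X)) = 9/(22 + X))
1/(-92359 + (Z(26)/(-31482) + G(222)/13494)) = 1/(-92359 + ((9/(22 + 26))/(-31482) + (114/222)/13494)) = 1/(-92359 + ((9/48)*(-1/31482) + (114*(1/222))*(1/13494))) = 1/(-92359 + ((9*(1/48))*(-1/31482) + (19/37)*(1/13494))) = 1/(-92359 + ((3/16)*(-1/31482) + 19/499278)) = 1/(-92359 + (-1/167904 + 19/499278)) = 1/(-92359 + 448483/13971795552) = 1/(-1290421064938685/13971795552) = -13971795552/1290421064938685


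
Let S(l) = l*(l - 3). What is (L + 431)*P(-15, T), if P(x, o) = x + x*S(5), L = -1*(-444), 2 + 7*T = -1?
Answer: -144375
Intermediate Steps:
T = -3/7 (T = -2/7 + (⅐)*(-1) = -2/7 - ⅐ = -3/7 ≈ -0.42857)
L = 444
S(l) = l*(-3 + l)
P(x, o) = 11*x (P(x, o) = x + x*(5*(-3 + 5)) = x + x*(5*2) = x + x*10 = x + 10*x = 11*x)
(L + 431)*P(-15, T) = (444 + 431)*(11*(-15)) = 875*(-165) = -144375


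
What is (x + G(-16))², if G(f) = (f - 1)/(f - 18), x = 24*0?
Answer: ¼ ≈ 0.25000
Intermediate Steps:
x = 0
G(f) = (-1 + f)/(-18 + f)
(x + G(-16))² = (0 + (-1 - 16)/(-18 - 16))² = (0 - 17/(-34))² = (0 - 1/34*(-17))² = (0 + ½)² = (½)² = ¼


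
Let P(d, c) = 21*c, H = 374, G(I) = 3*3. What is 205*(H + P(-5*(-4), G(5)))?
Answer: 115415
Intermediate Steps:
G(I) = 9
205*(H + P(-5*(-4), G(5))) = 205*(374 + 21*9) = 205*(374 + 189) = 205*563 = 115415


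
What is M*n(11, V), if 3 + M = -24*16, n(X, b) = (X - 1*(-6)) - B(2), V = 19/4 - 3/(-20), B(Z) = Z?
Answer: -5805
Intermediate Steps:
V = 49/10 (V = 19*(1/4) - 3*(-1/20) = 19/4 + 3/20 = 49/10 ≈ 4.9000)
n(X, b) = 4 + X (n(X, b) = (X - 1*(-6)) - 1*2 = (X + 6) - 2 = (6 + X) - 2 = 4 + X)
M = -387 (M = -3 - 24*16 = -3 - 384 = -387)
M*n(11, V) = -387*(4 + 11) = -387*15 = -5805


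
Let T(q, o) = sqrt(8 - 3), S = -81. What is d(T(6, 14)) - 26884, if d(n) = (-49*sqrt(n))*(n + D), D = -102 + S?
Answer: -26884 + 49*5**(1/4)*(183 - sqrt(5)) ≈ -13639.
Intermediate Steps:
D = -183 (D = -102 - 81 = -183)
T(q, o) = sqrt(5)
d(n) = -49*sqrt(n)*(-183 + n) (d(n) = (-49*sqrt(n))*(n - 183) = (-49*sqrt(n))*(-183 + n) = -49*sqrt(n)*(-183 + n))
d(T(6, 14)) - 26884 = 49*sqrt(sqrt(5))*(183 - sqrt(5)) - 26884 = 49*5**(1/4)*(183 - sqrt(5)) - 26884 = -26884 + 49*5**(1/4)*(183 - sqrt(5))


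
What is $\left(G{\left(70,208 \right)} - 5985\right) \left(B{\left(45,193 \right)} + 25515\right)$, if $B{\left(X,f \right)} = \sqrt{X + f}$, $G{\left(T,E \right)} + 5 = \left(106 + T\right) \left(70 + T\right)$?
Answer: $475854750 + 18650 \sqrt{238} \approx 4.7614 \cdot 10^{8}$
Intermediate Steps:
$G{\left(T,E \right)} = -5 + \left(70 + T\right) \left(106 + T\right)$ ($G{\left(T,E \right)} = -5 + \left(106 + T\right) \left(70 + T\right) = -5 + \left(70 + T\right) \left(106 + T\right)$)
$\left(G{\left(70,208 \right)} - 5985\right) \left(B{\left(45,193 \right)} + 25515\right) = \left(\left(7415 + 70^{2} + 176 \cdot 70\right) - 5985\right) \left(\sqrt{45 + 193} + 25515\right) = \left(\left(7415 + 4900 + 12320\right) - 5985\right) \left(\sqrt{238} + 25515\right) = \left(24635 - 5985\right) \left(25515 + \sqrt{238}\right) = 18650 \left(25515 + \sqrt{238}\right) = 475854750 + 18650 \sqrt{238}$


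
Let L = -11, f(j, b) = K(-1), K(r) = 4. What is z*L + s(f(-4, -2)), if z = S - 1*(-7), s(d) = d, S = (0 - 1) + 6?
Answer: -128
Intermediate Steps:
f(j, b) = 4
S = 5 (S = -1 + 6 = 5)
z = 12 (z = 5 - 1*(-7) = 5 + 7 = 12)
z*L + s(f(-4, -2)) = 12*(-11) + 4 = -132 + 4 = -128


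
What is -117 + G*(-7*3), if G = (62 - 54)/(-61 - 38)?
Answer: -3805/33 ≈ -115.30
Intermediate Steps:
G = -8/99 (G = 8/(-99) = 8*(-1/99) = -8/99 ≈ -0.080808)
-117 + G*(-7*3) = -117 - (-56)*3/99 = -117 - 8/99*(-21) = -117 + 56/33 = -3805/33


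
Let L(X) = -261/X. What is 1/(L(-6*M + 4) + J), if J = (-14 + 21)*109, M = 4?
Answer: 20/15521 ≈ 0.0012886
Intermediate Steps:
J = 763 (J = 7*109 = 763)
1/(L(-6*M + 4) + J) = 1/(-261/(-6*4 + 4) + 763) = 1/(-261/(-24 + 4) + 763) = 1/(-261/(-20) + 763) = 1/(-261*(-1/20) + 763) = 1/(261/20 + 763) = 1/(15521/20) = 20/15521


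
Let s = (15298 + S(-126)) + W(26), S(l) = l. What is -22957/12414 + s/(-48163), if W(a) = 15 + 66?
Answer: -1295028733/597895482 ≈ -2.1660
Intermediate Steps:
W(a) = 81
s = 15253 (s = (15298 - 126) + 81 = 15172 + 81 = 15253)
-22957/12414 + s/(-48163) = -22957/12414 + 15253/(-48163) = -22957*1/12414 + 15253*(-1/48163) = -22957/12414 - 15253/48163 = -1295028733/597895482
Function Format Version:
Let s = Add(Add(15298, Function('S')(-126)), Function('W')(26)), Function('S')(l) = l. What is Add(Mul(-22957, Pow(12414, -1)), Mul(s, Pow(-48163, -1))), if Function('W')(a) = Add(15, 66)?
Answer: Rational(-1295028733, 597895482) ≈ -2.1660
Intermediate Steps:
Function('W')(a) = 81
s = 15253 (s = Add(Add(15298, -126), 81) = Add(15172, 81) = 15253)
Add(Mul(-22957, Pow(12414, -1)), Mul(s, Pow(-48163, -1))) = Add(Mul(-22957, Pow(12414, -1)), Mul(15253, Pow(-48163, -1))) = Add(Mul(-22957, Rational(1, 12414)), Mul(15253, Rational(-1, 48163))) = Add(Rational(-22957, 12414), Rational(-15253, 48163)) = Rational(-1295028733, 597895482)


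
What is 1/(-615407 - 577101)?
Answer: -1/1192508 ≈ -8.3857e-7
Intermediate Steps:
1/(-615407 - 577101) = 1/(-1192508) = -1/1192508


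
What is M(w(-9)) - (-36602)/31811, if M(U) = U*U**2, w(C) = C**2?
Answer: 16905706253/31811 ≈ 5.3144e+5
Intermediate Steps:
M(U) = U**3
M(w(-9)) - (-36602)/31811 = ((-9)**2)**3 - (-36602)/31811 = 81**3 - (-36602)/31811 = 531441 - 1*(-36602/31811) = 531441 + 36602/31811 = 16905706253/31811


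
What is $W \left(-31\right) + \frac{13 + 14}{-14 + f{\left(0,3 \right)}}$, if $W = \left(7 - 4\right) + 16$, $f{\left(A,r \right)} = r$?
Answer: $- \frac{6506}{11} \approx -591.45$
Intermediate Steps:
$W = 19$ ($W = \left(7 - 4\right) + 16 = 3 + 16 = 19$)
$W \left(-31\right) + \frac{13 + 14}{-14 + f{\left(0,3 \right)}} = 19 \left(-31\right) + \frac{13 + 14}{-14 + 3} = -589 + \frac{27}{-11} = -589 + 27 \left(- \frac{1}{11}\right) = -589 - \frac{27}{11} = - \frac{6506}{11}$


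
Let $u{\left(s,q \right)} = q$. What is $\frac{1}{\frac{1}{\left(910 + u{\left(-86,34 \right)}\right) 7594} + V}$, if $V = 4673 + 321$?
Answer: $\frac{7168736}{35800667585} \approx 0.00020024$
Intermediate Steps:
$V = 4994$
$\frac{1}{\frac{1}{\left(910 + u{\left(-86,34 \right)}\right) 7594} + V} = \frac{1}{\frac{1}{\left(910 + 34\right) 7594} + 4994} = \frac{1}{\frac{1}{944} \cdot \frac{1}{7594} + 4994} = \frac{1}{\frac{1}{7168736} + 4994} = \frac{1}{\frac{35800667585}{7168736}} = \frac{7168736}{35800667585}$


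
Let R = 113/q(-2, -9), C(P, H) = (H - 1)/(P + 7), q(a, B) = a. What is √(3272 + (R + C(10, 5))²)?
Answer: 3*√826889/34 ≈ 80.235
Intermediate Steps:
C(P, H) = (-1 + H)/(7 + P)
R = -113/2 (R = 113/(-2) = 113*(-½) = -113/2 ≈ -56.500)
√(3272 + (R + C(10, 5))²) = √(3272 + (-113/2 + (-1 + 5)/(7 + 10))²) = √(3272 + (-113/2 + 4/17)²) = √(3272 + (-1913/34)²) = √(3272 + 3659569/1156) = √(7442001/1156) = 3*√826889/34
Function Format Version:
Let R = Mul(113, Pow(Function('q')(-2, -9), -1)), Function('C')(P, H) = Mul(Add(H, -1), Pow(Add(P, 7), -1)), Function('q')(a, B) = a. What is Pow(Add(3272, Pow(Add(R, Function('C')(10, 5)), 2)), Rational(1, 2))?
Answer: Mul(Rational(3, 34), Pow(826889, Rational(1, 2))) ≈ 80.235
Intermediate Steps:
Function('C')(P, H) = Mul(Pow(Add(7, P), -1), Add(-1, H)) (Function('C')(P, H) = Mul(Add(-1, H), Pow(Add(7, P), -1)) = Mul(Pow(Add(7, P), -1), Add(-1, H)))
R = Rational(-113, 2) (R = Mul(113, Pow(-2, -1)) = Mul(113, Rational(-1, 2)) = Rational(-113, 2) ≈ -56.500)
Pow(Add(3272, Pow(Add(R, Function('C')(10, 5)), 2)), Rational(1, 2)) = Pow(Add(3272, Pow(Add(Rational(-113, 2), Mul(Pow(Add(7, 10), -1), Add(-1, 5))), 2)), Rational(1, 2)) = Pow(Add(3272, Pow(Add(Rational(-113, 2), Mul(Pow(17, -1), 4)), 2)), Rational(1, 2)) = Pow(Add(3272, Pow(Add(Rational(-113, 2), Mul(Rational(1, 17), 4)), 2)), Rational(1, 2)) = Pow(Add(3272, Pow(Add(Rational(-113, 2), Rational(4, 17)), 2)), Rational(1, 2)) = Pow(Add(3272, Pow(Rational(-1913, 34), 2)), Rational(1, 2)) = Pow(Add(3272, Rational(3659569, 1156)), Rational(1, 2)) = Pow(Rational(7442001, 1156), Rational(1, 2)) = Mul(Rational(3, 34), Pow(826889, Rational(1, 2)))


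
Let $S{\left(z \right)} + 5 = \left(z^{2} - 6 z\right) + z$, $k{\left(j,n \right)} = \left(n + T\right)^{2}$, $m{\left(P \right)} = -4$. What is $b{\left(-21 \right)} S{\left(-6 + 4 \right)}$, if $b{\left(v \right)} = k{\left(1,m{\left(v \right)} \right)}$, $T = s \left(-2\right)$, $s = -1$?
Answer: $36$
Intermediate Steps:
$T = 2$ ($T = \left(-1\right) \left(-2\right) = 2$)
$k{\left(j,n \right)} = \left(2 + n\right)^{2}$ ($k{\left(j,n \right)} = \left(n + 2\right)^{2} = \left(2 + n\right)^{2}$)
$S{\left(z \right)} = -5 + z^{2} - 5 z$ ($S{\left(z \right)} = -5 + \left(\left(z^{2} - 6 z\right) + z\right) = -5 + \left(z^{2} - 5 z\right) = -5 + z^{2} - 5 z$)
$b{\left(v \right)} = 4$ ($b{\left(v \right)} = \left(2 - 4\right)^{2} = \left(-2\right)^{2} = 4$)
$b{\left(-21 \right)} S{\left(-6 + 4 \right)} = 4 \left(-5 + \left(-6 + 4\right)^{2} - 5 \left(-6 + 4\right)\right) = 4 \left(-5 + \left(-2\right)^{2} - -10\right) = 4 \left(-5 + 4 + 10\right) = 4 \cdot 9 = 36$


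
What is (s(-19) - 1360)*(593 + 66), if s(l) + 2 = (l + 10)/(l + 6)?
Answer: -11662323/13 ≈ -8.9710e+5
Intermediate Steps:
s(l) = -2 + (10 + l)/(6 + l) (s(l) = -2 + (l + 10)/(l + 6) = -2 + (10 + l)/(6 + l))
(s(-19) - 1360)*(593 + 66) = ((-2 - 1*(-19))/(6 - 19) - 1360)*(593 + 66) = ((-2 + 19)/(-13) - 1360)*659 = (-1/13*17 - 1360)*659 = (-17/13 - 1360)*659 = -17697/13*659 = -11662323/13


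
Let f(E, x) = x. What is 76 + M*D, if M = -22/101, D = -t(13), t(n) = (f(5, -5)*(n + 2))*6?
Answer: -2224/101 ≈ -22.020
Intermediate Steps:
t(n) = -60 - 30*n (t(n) = -5*(n + 2)*6 = -5*(2 + n)*6 = (-10 - 5*n)*6 = -60 - 30*n)
D = 450 (D = -(-60 - 30*13) = -(-60 - 390) = -1*(-450) = 450)
M = -22/101 (M = -22*1/101 = -22/101 ≈ -0.21782)
76 + M*D = 76 - 22/101*450 = 76 - 9900/101 = -2224/101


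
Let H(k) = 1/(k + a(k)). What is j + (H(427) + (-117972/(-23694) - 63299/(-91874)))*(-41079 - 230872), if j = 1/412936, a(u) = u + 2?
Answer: -21755784883354785458/14111330114057 ≈ -1.5417e+6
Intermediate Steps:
a(u) = 2 + u
H(k) = 1/(2 + 2*k) (H(k) = 1/(k + (2 + k)) = 1/(2 + 2*k))
j = 1/412936 ≈ 2.4217e-6
j + (H(427) + (-117972/(-23694) - 63299/(-91874)))*(-41079 - 230872) = 1/412936 + (1/(2*(1 + 427)) + (-117972/(-23694) - 63299/(-91874)))*(-41079 - 230872) = 1/412936 + ((1/2)/428 + (-117972*(-1/23694) - 63299*(-1/91874)))*(-271951) = 1/412936 + ((1/2)*(1/428) + (19662/3949 + 63299/91874))*(-271951) = 1/412936 + (1/856 + 2056394339/362810426)*(-271951) = 1/412936 + (880318182305/155282862328)*(-271951) = 1/412936 - 239403409996027055/155282862328 = -21755784883354785458/14111330114057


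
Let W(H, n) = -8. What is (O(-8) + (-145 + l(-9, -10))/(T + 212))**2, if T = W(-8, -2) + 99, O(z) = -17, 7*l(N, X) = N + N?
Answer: 1375668100/4498641 ≈ 305.80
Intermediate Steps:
l(N, X) = 2*N/7 (l(N, X) = (N + N)/7 = (2*N)/7 = 2*N/7)
T = 91 (T = -8 + 99 = 91)
(O(-8) + (-145 + l(-9, -10))/(T + 212))**2 = (-17 + (-145 + (2/7)*(-9))/(91 + 212))**2 = (-17 + (-145 - 18/7)/303)**2 = (-17 - 1033/7*1/303)**2 = (-17 - 1033/2121)**2 = (-37090/2121)**2 = 1375668100/4498641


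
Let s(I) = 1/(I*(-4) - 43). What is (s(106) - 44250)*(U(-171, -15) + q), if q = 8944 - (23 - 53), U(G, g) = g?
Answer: -185135504209/467 ≈ -3.9644e+8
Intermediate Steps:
s(I) = 1/(-43 - 4*I) (s(I) = 1/(-4*I - 43) = 1/(-43 - 4*I))
q = 8974 (q = 8944 - (-30) = 8944 - 1*(-30) = 8944 + 30 = 8974)
(s(106) - 44250)*(U(-171, -15) + q) = (-1/(43 + 4*106) - 44250)*(-15 + 8974) = (-1/(43 + 424) - 44250)*8959 = (-1/467 - 44250)*8959 = -20664751/467*8959 = -185135504209/467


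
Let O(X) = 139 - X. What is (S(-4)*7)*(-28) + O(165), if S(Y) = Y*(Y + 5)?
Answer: 758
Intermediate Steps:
S(Y) = Y*(5 + Y)
(S(-4)*7)*(-28) + O(165) = (-4*(5 - 4)*7)*(-28) + (139 - 1*165) = (-4*1*7)*(-28) + (139 - 165) = -4*7*(-28) - 26 = -28*(-28) - 26 = 784 - 26 = 758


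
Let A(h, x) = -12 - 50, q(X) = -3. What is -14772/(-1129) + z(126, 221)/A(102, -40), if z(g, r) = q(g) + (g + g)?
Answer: 634743/69998 ≈ 9.0680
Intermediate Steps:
A(h, x) = -62
z(g, r) = -3 + 2*g (z(g, r) = -3 + (g + g) = -3 + 2*g)
-14772/(-1129) + z(126, 221)/A(102, -40) = -14772/(-1129) + (-3 + 2*126)/(-62) = -14772*(-1/1129) + (-3 + 252)*(-1/62) = 14772/1129 + 249*(-1/62) = 14772/1129 - 249/62 = 634743/69998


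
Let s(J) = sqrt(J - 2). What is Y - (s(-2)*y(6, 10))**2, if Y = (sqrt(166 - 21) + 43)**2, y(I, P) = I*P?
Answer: 16394 + 86*sqrt(145) ≈ 17430.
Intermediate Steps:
s(J) = sqrt(-2 + J)
Y = (43 + sqrt(145))**2 (Y = (sqrt(145) + 43)**2 = (43 + sqrt(145))**2 ≈ 3029.6)
Y - (s(-2)*y(6, 10))**2 = (43 + sqrt(145))**2 - (sqrt(-2 - 2)*(6*10))**2 = (43 + sqrt(145))**2 - (sqrt(-4)*60)**2 = (43 + sqrt(145))**2 - ((2*I)*60)**2 = (43 + sqrt(145))**2 - (120*I)**2 = (43 + sqrt(145))**2 - 1*(-14400) = (43 + sqrt(145))**2 + 14400 = 14400 + (43 + sqrt(145))**2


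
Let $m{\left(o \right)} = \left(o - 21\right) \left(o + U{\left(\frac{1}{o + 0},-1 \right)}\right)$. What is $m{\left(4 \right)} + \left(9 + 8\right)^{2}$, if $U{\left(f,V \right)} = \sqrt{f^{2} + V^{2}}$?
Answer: $221 - \frac{17 \sqrt{17}}{4} \approx 203.48$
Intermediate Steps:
$U{\left(f,V \right)} = \sqrt{V^{2} + f^{2}}$
$m{\left(o \right)} = \left(-21 + o\right) \left(o + \sqrt{1 + \frac{1}{o^{2}}}\right)$ ($m{\left(o \right)} = \left(o - 21\right) \left(o + \sqrt{\left(-1\right)^{2} + \left(\frac{1}{o + 0}\right)^{2}}\right) = \left(-21 + o\right) \left(o + \sqrt{1 + \left(\frac{1}{o}\right)^{2}}\right) = \left(-21 + o\right) \left(o + \sqrt{1 + \frac{1}{o^{2}}}\right)$)
$m{\left(4 \right)} + \left(9 + 8\right)^{2} = \left(4^{2} - 84 - 21 \sqrt{1 + \frac{1}{16}} + 4 \sqrt{1 + \frac{1}{16}}\right) + \left(9 + 8\right)^{2} = \left(16 - 84 - 21 \sqrt{1 + \frac{1}{16}} + 4 \sqrt{1 + \frac{1}{16}}\right) + 17^{2} = \left(16 - 84 - 21 \sqrt{\frac{17}{16}} + 4 \sqrt{\frac{17}{16}}\right) + 289 = \left(16 - 84 - 21 \frac{\sqrt{17}}{4} + 4 \frac{\sqrt{17}}{4}\right) + 289 = \left(16 - 84 - \frac{21 \sqrt{17}}{4} + \sqrt{17}\right) + 289 = \left(-68 - \frac{17 \sqrt{17}}{4}\right) + 289 = 221 - \frac{17 \sqrt{17}}{4}$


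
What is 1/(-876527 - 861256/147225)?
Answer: -147225/129047548831 ≈ -1.1409e-6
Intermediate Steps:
1/(-876527 - 861256/147225) = 1/(-129047548831/147225) = -147225/129047548831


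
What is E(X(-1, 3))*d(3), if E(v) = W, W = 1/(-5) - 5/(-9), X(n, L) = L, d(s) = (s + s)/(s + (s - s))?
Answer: 32/45 ≈ 0.71111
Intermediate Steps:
d(s) = 2 (d(s) = (2*s)/(s + 0) = (2*s)/s = 2)
W = 16/45 (W = 1*(-⅕) - 5*(-⅑) = -⅕ + 5/9 = 16/45 ≈ 0.35556)
E(v) = 16/45
E(X(-1, 3))*d(3) = (16/45)*2 = 32/45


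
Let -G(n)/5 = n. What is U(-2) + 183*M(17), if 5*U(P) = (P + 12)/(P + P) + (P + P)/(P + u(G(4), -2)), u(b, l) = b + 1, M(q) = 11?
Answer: 422633/210 ≈ 2012.5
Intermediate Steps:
G(n) = -5*n
u(b, l) = 1 + b
U(P) = (12 + P)/(10*P) + 2*P/(5*(-19 + P)) (U(P) = ((P + 12)/(P + P) + (P + P)/(P + (1 - 5*4)))/5 = ((12 + P)/((2*P)) + (2*P)/(P + (1 - 20)))/5 = ((12 + P)*(1/(2*P)) + (2*P)/(P - 19))/5 = ((12 + P)/(2*P) + (2*P)/(-19 + P))/5 = ((12 + P)/(2*P) + 2*P/(-19 + P))/5 = (12 + P)/(10*P) + 2*P/(5*(-19 + P)))
U(-2) + 183*M(17) = (⅒)*(-228 - 7*(-2) + 5*(-2)²)/(-2*(-19 - 2)) + 183*11 = (⅒)*(-½)*(-228 + 14 + 5*4)/(-21) + 2013 = (⅒)*(-½)*(-1/21)*(-228 + 14 + 20) + 2013 = (⅒)*(-½)*(-1/21)*(-194) + 2013 = -97/210 + 2013 = 422633/210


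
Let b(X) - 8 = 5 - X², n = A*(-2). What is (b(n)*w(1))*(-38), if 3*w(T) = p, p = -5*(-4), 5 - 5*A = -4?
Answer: -152/15 ≈ -10.133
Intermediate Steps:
A = 9/5 (A = 1 - ⅕*(-4) = 1 + ⅘ = 9/5 ≈ 1.8000)
p = 20
n = -18/5 (n = (9/5)*(-2) = -18/5 ≈ -3.6000)
w(T) = 20/3 (w(T) = (⅓)*20 = 20/3)
b(X) = 13 - X² (b(X) = 8 + (5 - X²) = 13 - X²)
(b(n)*w(1))*(-38) = ((13 - (-18/5)²)*(20/3))*(-38) = ((13 - 1*324/25)*(20/3))*(-38) = ((13 - 324/25)*(20/3))*(-38) = ((1/25)*(20/3))*(-38) = (4/15)*(-38) = -152/15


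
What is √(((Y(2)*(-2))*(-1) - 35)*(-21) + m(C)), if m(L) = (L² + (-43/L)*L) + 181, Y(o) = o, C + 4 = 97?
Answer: 11*√78 ≈ 97.149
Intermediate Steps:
C = 93 (C = -4 + 97 = 93)
m(L) = 138 + L² (m(L) = (L² - 43) + 181 = (-43 + L²) + 181 = 138 + L²)
√(((Y(2)*(-2))*(-1) - 35)*(-21) + m(C)) = √(((2*(-2))*(-1) - 35)*(-21) + (138 + 93²)) = √((-4*(-1) - 35)*(-21) + (138 + 8649)) = √((4 - 35)*(-21) + 8787) = √(-31*(-21) + 8787) = √(651 + 8787) = √9438 = 11*√78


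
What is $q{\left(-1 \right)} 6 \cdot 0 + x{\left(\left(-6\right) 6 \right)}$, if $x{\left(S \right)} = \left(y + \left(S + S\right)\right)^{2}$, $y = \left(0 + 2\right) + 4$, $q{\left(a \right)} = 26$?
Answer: $4356$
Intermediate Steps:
$y = 6$ ($y = 2 + 4 = 6$)
$x{\left(S \right)} = \left(6 + 2 S\right)^{2}$ ($x{\left(S \right)} = \left(6 + \left(S + S\right)\right)^{2} = \left(6 + 2 S\right)^{2}$)
$q{\left(-1 \right)} 6 \cdot 0 + x{\left(\left(-6\right) 6 \right)} = 26 \cdot 6 \cdot 0 + 4 \left(3 - 36\right)^{2} = 26 \cdot 0 + 4 \left(3 - 36\right)^{2} = 0 + 4 \left(-33\right)^{2} = 0 + 4 \cdot 1089 = 0 + 4356 = 4356$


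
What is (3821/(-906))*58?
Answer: -110809/453 ≈ -244.61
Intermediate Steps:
(3821/(-906))*58 = (3821*(-1/906))*58 = -3821/906*58 = -110809/453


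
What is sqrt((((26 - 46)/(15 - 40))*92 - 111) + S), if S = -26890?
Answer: I*sqrt(673185)/5 ≈ 164.1*I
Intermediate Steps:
sqrt((((26 - 46)/(15 - 40))*92 - 111) + S) = sqrt((((26 - 46)/(15 - 40))*92 - 111) - 26890) = sqrt((-20/(-25)*92 - 111) - 26890) = sqrt((-20*(-1/25)*92 - 111) - 26890) = sqrt(((4/5)*92 - 111) - 26890) = sqrt((368/5 - 111) - 26890) = sqrt(-187/5 - 26890) = sqrt(-134637/5) = I*sqrt(673185)/5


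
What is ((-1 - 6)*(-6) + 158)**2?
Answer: 40000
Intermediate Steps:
((-1 - 6)*(-6) + 158)**2 = (-7*(-6) + 158)**2 = (42 + 158)**2 = 200**2 = 40000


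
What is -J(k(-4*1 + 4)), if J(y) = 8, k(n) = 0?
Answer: -8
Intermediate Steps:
-J(k(-4*1 + 4)) = -1*8 = -8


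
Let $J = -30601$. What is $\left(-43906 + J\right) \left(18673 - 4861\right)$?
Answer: $-1029090684$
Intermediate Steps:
$\left(-43906 + J\right) \left(18673 - 4861\right) = \left(-43906 - 30601\right) \left(18673 - 4861\right) = \left(-74507\right) 13812 = -1029090684$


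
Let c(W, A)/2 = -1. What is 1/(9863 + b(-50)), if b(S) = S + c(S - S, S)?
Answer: 1/9811 ≈ 0.00010193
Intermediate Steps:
c(W, A) = -2 (c(W, A) = 2*(-1) = -2)
b(S) = -2 + S (b(S) = S - 2 = -2 + S)
1/(9863 + b(-50)) = 1/(9863 + (-2 - 50)) = 1/(9863 - 52) = 1/9811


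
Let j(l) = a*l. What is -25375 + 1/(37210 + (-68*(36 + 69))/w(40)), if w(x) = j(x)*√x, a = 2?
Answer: -22485642526167225/886133696551 + 2856*√10/886133696551 ≈ -25375.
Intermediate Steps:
j(l) = 2*l
w(x) = 2*x^(3/2) (w(x) = (2*x)*√x = 2*x^(3/2))
-25375 + 1/(37210 + (-68*(36 + 69))/w(40)) = -25375 + 1/(37210 + (-68*(36 + 69))/((2*40^(3/2)))) = -25375 + 1/(37210 + (-68*105)/((2*(80*√10)))) = -25375 + 1/(37210 - 7140*√10/1600) = -25375 + 1/(37210 - 357*√10/80)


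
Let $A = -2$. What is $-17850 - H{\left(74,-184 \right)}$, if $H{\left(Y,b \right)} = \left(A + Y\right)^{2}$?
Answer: $-23034$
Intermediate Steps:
$H{\left(Y,b \right)} = \left(-2 + Y\right)^{2}$
$-17850 - H{\left(74,-184 \right)} = -17850 - \left(-2 + 74\right)^{2} = -17850 - 72^{2} = -17850 - 5184 = -23034$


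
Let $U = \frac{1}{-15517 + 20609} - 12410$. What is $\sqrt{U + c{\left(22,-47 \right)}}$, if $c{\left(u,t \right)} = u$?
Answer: $\frac{3 i \sqrt{8922272415}}{2546} \approx 111.3 i$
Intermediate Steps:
$U = - \frac{63191719}{5092}$ ($U = \frac{1}{5092} - 12410 = - \frac{63191719}{5092} \approx -12410.0$)
$\sqrt{U + c{\left(22,-47 \right)}} = \sqrt{- \frac{63191719}{5092} + 22} = \sqrt{- \frac{63079695}{5092}} = \frac{3 i \sqrt{8922272415}}{2546}$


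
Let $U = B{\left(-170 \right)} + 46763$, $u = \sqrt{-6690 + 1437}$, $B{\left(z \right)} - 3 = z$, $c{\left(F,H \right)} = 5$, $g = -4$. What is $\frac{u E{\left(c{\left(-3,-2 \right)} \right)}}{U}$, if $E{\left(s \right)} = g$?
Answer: $- \frac{i \sqrt{5253}}{11649} \approx - 0.0062218 i$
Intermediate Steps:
$B{\left(z \right)} = 3 + z$
$E{\left(s \right)} = -4$
$u = i \sqrt{5253}$ ($u = \sqrt{-5253} = i \sqrt{5253} \approx 72.478 i$)
$U = 46596$ ($U = \left(3 - 170\right) + 46763 = -167 + 46763 = 46596$)
$\frac{u E{\left(c{\left(-3,-2 \right)} \right)}}{U} = \frac{i \sqrt{5253} \left(-4\right)}{46596} = - 4 i \sqrt{5253} \cdot \frac{1}{46596} = - \frac{i \sqrt{5253}}{11649}$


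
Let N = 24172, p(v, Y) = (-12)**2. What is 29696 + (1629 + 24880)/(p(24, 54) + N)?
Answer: 722114445/24316 ≈ 29697.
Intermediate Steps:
p(v, Y) = 144
29696 + (1629 + 24880)/(p(24, 54) + N) = 29696 + (1629 + 24880)/(144 + 24172) = 29696 + 26509/24316 = 722114445/24316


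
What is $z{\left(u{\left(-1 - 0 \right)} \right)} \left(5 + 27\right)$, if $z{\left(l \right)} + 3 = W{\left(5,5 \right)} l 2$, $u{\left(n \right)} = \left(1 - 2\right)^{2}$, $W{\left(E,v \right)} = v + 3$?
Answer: $416$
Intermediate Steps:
$W{\left(E,v \right)} = 3 + v$
$u{\left(n \right)} = 1$ ($u{\left(n \right)} = \left(-1\right)^{2} = 1$)
$z{\left(l \right)} = -3 + 16 l$ ($z{\left(l \right)} = -3 + \left(3 + 5\right) l 2 = -3 + 8 l 2 = -3 + 16 l$)
$z{\left(u{\left(-1 - 0 \right)} \right)} \left(5 + 27\right) = \left(-3 + 16 \cdot 1\right) \left(5 + 27\right) = \left(-3 + 16\right) 32 = 13 \cdot 32 = 416$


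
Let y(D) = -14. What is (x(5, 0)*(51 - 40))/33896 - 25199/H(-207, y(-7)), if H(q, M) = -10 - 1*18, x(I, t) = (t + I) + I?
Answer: 26692137/29659 ≈ 899.97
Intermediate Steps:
x(I, t) = t + 2*I (x(I, t) = (I + t) + I = t + 2*I)
H(q, M) = -28 (H(q, M) = -10 - 18 = -28)
(x(5, 0)*(51 - 40))/33896 - 25199/H(-207, y(-7)) = ((0 + 2*5)*(51 - 40))/33896 - 25199/(-28) = ((0 + 10)*11)*(1/33896) - 25199*(-1/28) = (10*11)*(1/33896) + 25199/28 = 110*(1/33896) + 25199/28 = 55/16948 + 25199/28 = 26692137/29659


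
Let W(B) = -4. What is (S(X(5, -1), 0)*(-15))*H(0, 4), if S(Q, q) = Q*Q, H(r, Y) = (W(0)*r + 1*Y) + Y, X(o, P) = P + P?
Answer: -480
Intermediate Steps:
X(o, P) = 2*P
H(r, Y) = -4*r + 2*Y (H(r, Y) = (-4*r + 1*Y) + Y = (-4*r + Y) + Y = (Y - 4*r) + Y = -4*r + 2*Y)
S(Q, q) = Q**2
(S(X(5, -1), 0)*(-15))*H(0, 4) = ((2*(-1))**2*(-15))*(-4*0 + 2*4) = ((-2)**2*(-15))*(0 + 8) = (4*(-15))*8 = -60*8 = -480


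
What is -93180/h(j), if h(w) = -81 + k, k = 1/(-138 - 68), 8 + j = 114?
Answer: 19195080/16687 ≈ 1150.3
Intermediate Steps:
j = 106 (j = -8 + 114 = 106)
k = -1/206 (k = 1/(-206) = -1/206 ≈ -0.0048544)
h(w) = -16687/206 (h(w) = -81 - 1/206 = -16687/206)
-93180/h(j) = -93180/(-16687/206) = -93180*(-206/16687) = 19195080/16687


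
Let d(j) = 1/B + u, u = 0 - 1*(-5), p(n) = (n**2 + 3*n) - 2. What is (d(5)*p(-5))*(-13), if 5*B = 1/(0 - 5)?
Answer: 2080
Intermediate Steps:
p(n) = -2 + n**2 + 3*n
u = 5 (u = 0 + 5 = 5)
B = -1/25 (B = 1/(5*(0 - 5)) = (1/5)/(-5) = (1/5)*(-1/5) = -1/25 ≈ -0.040000)
d(j) = -20 (d(j) = 1/(-1/25) + 5 = -25 + 5 = -20)
(d(5)*p(-5))*(-13) = -20*(-2 + (-5)**2 + 3*(-5))*(-13) = -20*(-2 + 25 - 15)*(-13) = -20*8*(-13) = -160*(-13) = 2080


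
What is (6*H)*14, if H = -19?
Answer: -1596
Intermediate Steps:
(6*H)*14 = (6*(-19))*14 = -114*14 = -1596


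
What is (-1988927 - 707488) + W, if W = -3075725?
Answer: -5772140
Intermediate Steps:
(-1988927 - 707488) + W = (-1988927 - 707488) - 3075725 = -2696415 - 3075725 = -5772140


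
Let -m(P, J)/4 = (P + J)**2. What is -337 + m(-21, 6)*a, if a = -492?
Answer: 442463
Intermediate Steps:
m(P, J) = -4*(J + P)**2 (m(P, J) = -4*(P + J)**2 = -4*(J + P)**2)
-337 + m(-21, 6)*a = -337 - 4*(6 - 21)**2*(-492) = -337 - 4*(-15)**2*(-492) = -337 - 4*225*(-492) = -337 - 900*(-492) = -337 + 442800 = 442463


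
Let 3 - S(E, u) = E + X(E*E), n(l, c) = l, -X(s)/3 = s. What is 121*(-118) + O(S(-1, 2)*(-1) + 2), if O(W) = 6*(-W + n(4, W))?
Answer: -14224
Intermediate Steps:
X(s) = -3*s
S(E, u) = 3 - E + 3*E² (S(E, u) = 3 - (E - 3*E*E) = 3 - (E - 3*E²) = 3 + (-E + 3*E²) = 3 - E + 3*E²)
O(W) = 24 - 6*W (O(W) = 6*(-W + 4) = 6*(4 - W) = 24 - 6*W)
121*(-118) + O(S(-1, 2)*(-1) + 2) = 121*(-118) + (24 - 6*((3 - 1*(-1) + 3*(-1)²)*(-1) + 2)) = -14278 + (24 - 6*((3 + 1 + 3*1)*(-1) + 2)) = -14278 + (24 - 6*((3 + 1 + 3)*(-1) + 2)) = -14278 + (24 - 6*(7*(-1) + 2)) = -14278 + (24 - 6*(-7 + 2)) = -14278 + (24 - 6*(-5)) = -14278 + (24 + 30) = -14278 + 54 = -14224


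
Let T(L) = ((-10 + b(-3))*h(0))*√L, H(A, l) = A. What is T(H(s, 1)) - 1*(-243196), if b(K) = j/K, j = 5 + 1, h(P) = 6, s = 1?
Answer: 243124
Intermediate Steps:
j = 6
b(K) = 6/K
T(L) = -72*√L (T(L) = ((-10 + 6/(-3))*6)*√L = ((-10 + 6*(-⅓))*6)*√L = ((-10 - 2)*6)*√L = (-12*6)*√L = -72*√L)
T(H(s, 1)) - 1*(-243196) = -72*√1 - 1*(-243196) = -72*1 + 243196 = -72 + 243196 = 243124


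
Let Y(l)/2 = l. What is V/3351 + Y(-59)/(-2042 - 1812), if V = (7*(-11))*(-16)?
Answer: 2571773/6457377 ≈ 0.39827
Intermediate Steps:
Y(l) = 2*l
V = 1232 (V = -77*(-16) = 1232)
V/3351 + Y(-59)/(-2042 - 1812) = 1232/3351 + (2*(-59))/(-2042 - 1812) = 1232*(1/3351) - 118/(-3854) = 1232/3351 - 118*(-1/3854) = 1232/3351 + 59/1927 = 2571773/6457377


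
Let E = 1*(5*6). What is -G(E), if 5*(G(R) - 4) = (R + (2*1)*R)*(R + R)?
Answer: -1084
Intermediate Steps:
E = 30 (E = 1*30 = 30)
G(R) = 4 + 6*R²/5 (G(R) = 4 + ((R + (2*1)*R)*(R + R))/5 = 4 + ((R + 2*R)*(2*R))/5 = 4 + ((3*R)*(2*R))/5 = 4 + (6*R²)/5 = 4 + 6*R²/5)
-G(E) = -(4 + (6/5)*30²) = -(4 + (6/5)*900) = -(4 + 1080) = -1*1084 = -1084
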